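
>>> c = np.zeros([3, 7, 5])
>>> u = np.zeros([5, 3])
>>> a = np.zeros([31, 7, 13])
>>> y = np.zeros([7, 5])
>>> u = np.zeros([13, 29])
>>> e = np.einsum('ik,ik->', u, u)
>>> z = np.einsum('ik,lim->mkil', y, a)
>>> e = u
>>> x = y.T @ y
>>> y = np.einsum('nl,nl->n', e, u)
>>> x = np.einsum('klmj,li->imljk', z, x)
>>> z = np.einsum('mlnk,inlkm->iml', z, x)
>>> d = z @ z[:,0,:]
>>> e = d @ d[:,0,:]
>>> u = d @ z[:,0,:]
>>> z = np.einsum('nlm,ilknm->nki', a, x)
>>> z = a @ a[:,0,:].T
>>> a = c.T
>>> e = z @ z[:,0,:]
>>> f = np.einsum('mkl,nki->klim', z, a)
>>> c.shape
(3, 7, 5)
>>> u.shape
(5, 13, 5)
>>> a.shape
(5, 7, 3)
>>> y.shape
(13,)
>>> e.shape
(31, 7, 31)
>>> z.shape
(31, 7, 31)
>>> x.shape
(5, 7, 5, 31, 13)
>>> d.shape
(5, 13, 5)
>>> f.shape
(7, 31, 3, 31)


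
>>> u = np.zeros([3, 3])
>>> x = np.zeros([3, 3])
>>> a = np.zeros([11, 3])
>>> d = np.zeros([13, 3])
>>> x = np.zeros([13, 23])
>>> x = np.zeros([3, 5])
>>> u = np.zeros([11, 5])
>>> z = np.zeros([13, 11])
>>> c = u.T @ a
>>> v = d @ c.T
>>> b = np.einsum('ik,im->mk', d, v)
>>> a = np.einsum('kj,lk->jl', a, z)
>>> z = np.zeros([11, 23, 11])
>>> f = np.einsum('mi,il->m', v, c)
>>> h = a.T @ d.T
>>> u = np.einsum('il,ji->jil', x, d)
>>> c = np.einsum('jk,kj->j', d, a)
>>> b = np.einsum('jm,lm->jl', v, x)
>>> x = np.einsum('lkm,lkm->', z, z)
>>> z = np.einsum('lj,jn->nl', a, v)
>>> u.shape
(13, 3, 5)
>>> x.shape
()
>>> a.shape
(3, 13)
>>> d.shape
(13, 3)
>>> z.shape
(5, 3)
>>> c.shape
(13,)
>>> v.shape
(13, 5)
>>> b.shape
(13, 3)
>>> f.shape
(13,)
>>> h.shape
(13, 13)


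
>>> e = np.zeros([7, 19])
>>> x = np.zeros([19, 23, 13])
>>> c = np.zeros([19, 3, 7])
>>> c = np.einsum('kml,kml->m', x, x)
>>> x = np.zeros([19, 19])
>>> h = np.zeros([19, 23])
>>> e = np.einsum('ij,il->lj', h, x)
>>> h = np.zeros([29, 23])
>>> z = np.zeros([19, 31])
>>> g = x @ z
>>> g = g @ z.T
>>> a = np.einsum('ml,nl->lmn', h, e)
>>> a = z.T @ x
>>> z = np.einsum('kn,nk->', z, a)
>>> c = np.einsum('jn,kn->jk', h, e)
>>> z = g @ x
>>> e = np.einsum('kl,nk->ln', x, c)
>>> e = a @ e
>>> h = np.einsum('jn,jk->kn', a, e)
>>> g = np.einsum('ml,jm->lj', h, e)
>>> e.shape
(31, 29)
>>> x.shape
(19, 19)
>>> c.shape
(29, 19)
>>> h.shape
(29, 19)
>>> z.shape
(19, 19)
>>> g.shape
(19, 31)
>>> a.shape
(31, 19)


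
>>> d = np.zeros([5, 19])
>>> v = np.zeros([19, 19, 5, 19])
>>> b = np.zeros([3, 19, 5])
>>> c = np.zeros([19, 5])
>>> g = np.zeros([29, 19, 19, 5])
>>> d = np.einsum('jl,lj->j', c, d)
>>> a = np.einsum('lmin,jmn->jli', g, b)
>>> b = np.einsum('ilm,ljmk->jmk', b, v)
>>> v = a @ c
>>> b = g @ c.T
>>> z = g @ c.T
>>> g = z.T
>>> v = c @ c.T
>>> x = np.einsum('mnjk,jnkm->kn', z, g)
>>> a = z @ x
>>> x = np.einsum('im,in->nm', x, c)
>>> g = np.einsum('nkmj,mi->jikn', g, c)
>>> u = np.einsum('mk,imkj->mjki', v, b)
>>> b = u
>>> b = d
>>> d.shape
(19,)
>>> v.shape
(19, 19)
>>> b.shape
(19,)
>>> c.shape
(19, 5)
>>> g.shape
(29, 5, 19, 19)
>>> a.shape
(29, 19, 19, 19)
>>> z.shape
(29, 19, 19, 19)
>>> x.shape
(5, 19)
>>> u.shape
(19, 19, 19, 29)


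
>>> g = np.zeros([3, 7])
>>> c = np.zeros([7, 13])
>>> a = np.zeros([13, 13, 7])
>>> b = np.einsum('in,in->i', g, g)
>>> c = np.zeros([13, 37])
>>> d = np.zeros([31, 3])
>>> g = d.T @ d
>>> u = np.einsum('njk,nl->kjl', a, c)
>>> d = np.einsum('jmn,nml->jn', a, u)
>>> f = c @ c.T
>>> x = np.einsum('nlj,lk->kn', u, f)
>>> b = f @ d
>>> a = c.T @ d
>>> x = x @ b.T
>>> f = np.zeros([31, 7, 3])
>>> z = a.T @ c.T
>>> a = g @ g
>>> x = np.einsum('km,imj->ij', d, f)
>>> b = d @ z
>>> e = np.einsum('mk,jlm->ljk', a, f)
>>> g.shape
(3, 3)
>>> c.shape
(13, 37)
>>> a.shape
(3, 3)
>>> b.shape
(13, 13)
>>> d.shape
(13, 7)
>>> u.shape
(7, 13, 37)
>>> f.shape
(31, 7, 3)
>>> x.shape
(31, 3)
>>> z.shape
(7, 13)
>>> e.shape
(7, 31, 3)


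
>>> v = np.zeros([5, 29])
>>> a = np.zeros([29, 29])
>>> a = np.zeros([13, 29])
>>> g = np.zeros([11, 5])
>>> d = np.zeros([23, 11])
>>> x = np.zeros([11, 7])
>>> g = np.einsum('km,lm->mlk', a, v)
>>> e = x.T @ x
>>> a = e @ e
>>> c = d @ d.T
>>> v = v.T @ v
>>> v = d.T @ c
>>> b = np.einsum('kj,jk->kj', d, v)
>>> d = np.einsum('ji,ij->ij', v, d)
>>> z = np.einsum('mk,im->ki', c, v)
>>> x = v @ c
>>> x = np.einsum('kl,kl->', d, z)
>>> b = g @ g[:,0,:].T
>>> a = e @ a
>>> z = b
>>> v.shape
(11, 23)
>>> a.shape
(7, 7)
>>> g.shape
(29, 5, 13)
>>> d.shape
(23, 11)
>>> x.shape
()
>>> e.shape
(7, 7)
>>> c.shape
(23, 23)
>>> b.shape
(29, 5, 29)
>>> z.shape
(29, 5, 29)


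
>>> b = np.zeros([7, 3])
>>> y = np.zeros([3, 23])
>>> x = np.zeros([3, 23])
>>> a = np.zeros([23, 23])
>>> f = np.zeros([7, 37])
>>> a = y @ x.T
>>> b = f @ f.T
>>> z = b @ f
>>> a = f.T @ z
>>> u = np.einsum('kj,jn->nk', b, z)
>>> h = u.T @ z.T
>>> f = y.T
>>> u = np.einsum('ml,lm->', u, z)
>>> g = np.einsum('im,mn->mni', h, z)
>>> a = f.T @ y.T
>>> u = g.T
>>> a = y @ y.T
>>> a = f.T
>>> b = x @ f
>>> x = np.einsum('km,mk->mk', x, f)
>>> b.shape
(3, 3)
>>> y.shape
(3, 23)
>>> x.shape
(23, 3)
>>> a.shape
(3, 23)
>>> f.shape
(23, 3)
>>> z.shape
(7, 37)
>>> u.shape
(7, 37, 7)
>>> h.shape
(7, 7)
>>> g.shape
(7, 37, 7)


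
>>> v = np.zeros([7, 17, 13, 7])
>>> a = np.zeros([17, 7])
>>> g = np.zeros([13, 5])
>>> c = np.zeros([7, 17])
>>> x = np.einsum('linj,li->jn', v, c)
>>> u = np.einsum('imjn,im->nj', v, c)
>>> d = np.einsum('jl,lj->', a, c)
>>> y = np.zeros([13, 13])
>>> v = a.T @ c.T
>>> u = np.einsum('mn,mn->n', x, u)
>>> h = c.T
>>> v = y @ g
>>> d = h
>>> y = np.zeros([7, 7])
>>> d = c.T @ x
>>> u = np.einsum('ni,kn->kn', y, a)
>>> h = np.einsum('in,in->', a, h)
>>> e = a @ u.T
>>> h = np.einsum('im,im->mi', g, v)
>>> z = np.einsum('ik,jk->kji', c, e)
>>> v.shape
(13, 5)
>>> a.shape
(17, 7)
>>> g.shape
(13, 5)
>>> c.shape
(7, 17)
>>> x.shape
(7, 13)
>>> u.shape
(17, 7)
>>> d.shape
(17, 13)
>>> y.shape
(7, 7)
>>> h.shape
(5, 13)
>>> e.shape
(17, 17)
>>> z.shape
(17, 17, 7)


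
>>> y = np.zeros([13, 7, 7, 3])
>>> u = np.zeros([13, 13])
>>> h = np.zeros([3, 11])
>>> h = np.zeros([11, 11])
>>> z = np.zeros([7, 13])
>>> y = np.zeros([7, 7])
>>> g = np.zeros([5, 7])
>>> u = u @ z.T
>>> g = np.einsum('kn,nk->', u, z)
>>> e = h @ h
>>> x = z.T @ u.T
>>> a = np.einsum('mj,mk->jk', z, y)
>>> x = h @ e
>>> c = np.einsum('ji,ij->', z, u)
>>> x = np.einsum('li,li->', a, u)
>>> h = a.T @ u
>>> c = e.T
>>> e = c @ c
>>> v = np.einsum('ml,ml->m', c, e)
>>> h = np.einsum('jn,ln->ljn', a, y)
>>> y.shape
(7, 7)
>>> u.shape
(13, 7)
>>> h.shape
(7, 13, 7)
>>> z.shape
(7, 13)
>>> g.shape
()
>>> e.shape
(11, 11)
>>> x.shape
()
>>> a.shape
(13, 7)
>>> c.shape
(11, 11)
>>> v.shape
(11,)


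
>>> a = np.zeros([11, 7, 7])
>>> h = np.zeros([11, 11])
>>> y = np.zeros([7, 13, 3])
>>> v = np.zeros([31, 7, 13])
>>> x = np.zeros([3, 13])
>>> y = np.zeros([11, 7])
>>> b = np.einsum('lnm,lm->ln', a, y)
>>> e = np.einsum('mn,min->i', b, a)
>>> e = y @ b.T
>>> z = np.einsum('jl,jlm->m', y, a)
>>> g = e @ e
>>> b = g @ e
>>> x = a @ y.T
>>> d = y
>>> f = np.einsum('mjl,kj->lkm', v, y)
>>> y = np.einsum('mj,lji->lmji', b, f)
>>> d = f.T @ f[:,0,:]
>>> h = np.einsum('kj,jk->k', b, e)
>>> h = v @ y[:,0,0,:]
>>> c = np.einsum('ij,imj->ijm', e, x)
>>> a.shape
(11, 7, 7)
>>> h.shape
(31, 7, 31)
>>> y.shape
(13, 11, 11, 31)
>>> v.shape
(31, 7, 13)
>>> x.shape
(11, 7, 11)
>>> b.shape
(11, 11)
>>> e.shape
(11, 11)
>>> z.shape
(7,)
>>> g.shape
(11, 11)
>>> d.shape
(31, 11, 31)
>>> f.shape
(13, 11, 31)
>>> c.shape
(11, 11, 7)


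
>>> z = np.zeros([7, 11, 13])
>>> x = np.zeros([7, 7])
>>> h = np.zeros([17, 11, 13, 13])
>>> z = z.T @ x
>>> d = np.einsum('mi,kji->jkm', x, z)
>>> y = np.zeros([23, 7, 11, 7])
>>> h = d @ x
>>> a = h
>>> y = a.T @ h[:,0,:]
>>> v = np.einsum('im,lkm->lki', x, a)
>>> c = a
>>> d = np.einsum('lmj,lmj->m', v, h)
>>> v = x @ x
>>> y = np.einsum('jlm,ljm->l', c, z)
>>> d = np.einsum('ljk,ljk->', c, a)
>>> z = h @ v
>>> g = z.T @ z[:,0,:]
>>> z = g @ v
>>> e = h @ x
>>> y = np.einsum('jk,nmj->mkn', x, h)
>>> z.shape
(7, 13, 7)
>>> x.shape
(7, 7)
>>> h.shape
(11, 13, 7)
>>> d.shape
()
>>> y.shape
(13, 7, 11)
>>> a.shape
(11, 13, 7)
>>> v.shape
(7, 7)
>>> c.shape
(11, 13, 7)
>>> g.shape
(7, 13, 7)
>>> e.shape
(11, 13, 7)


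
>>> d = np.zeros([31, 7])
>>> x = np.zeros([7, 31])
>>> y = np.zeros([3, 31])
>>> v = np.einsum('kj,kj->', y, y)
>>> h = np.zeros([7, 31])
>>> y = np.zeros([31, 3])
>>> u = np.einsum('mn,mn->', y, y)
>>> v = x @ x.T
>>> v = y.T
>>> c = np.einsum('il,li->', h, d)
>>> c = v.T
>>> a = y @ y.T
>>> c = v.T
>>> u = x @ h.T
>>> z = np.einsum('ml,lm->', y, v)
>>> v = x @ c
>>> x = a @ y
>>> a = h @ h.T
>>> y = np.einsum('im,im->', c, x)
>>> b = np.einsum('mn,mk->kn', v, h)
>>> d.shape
(31, 7)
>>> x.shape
(31, 3)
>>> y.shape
()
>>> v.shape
(7, 3)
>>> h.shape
(7, 31)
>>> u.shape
(7, 7)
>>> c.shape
(31, 3)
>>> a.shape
(7, 7)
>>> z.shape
()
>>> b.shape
(31, 3)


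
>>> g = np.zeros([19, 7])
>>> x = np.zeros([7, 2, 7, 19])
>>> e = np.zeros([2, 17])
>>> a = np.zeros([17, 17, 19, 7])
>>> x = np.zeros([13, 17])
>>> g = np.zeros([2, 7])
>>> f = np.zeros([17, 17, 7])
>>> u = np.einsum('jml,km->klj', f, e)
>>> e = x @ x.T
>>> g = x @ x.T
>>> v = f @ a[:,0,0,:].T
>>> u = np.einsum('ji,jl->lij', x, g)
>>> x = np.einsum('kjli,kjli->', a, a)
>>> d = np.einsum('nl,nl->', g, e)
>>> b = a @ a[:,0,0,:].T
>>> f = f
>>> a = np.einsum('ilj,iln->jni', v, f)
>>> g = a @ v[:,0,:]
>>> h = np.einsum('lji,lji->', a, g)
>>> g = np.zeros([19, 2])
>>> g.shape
(19, 2)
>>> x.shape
()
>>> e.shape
(13, 13)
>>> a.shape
(17, 7, 17)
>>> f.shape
(17, 17, 7)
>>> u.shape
(13, 17, 13)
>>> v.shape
(17, 17, 17)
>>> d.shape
()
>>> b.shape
(17, 17, 19, 17)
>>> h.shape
()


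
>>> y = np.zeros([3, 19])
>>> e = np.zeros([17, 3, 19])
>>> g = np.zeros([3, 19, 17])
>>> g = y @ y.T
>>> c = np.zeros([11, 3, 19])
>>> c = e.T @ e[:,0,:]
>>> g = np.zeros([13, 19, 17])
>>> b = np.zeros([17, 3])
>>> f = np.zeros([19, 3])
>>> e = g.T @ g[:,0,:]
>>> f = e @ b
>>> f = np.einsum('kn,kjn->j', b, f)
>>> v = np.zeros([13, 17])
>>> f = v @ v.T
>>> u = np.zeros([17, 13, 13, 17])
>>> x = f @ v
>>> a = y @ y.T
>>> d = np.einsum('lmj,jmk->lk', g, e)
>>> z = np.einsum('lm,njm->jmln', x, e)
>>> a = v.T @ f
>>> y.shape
(3, 19)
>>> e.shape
(17, 19, 17)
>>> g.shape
(13, 19, 17)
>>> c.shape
(19, 3, 19)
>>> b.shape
(17, 3)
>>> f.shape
(13, 13)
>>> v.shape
(13, 17)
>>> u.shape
(17, 13, 13, 17)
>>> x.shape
(13, 17)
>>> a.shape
(17, 13)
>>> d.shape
(13, 17)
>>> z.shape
(19, 17, 13, 17)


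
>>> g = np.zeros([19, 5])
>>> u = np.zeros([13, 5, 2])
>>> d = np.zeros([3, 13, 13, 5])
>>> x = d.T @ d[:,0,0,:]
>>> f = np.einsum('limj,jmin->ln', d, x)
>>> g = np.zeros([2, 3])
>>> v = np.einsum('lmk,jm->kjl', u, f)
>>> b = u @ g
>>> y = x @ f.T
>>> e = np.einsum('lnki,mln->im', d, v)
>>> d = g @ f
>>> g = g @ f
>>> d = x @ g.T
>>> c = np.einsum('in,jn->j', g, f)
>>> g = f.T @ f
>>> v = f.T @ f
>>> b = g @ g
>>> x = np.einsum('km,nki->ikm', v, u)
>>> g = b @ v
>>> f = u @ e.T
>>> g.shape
(5, 5)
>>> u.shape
(13, 5, 2)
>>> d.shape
(5, 13, 13, 2)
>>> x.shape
(2, 5, 5)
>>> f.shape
(13, 5, 5)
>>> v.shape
(5, 5)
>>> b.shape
(5, 5)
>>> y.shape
(5, 13, 13, 3)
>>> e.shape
(5, 2)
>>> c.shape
(3,)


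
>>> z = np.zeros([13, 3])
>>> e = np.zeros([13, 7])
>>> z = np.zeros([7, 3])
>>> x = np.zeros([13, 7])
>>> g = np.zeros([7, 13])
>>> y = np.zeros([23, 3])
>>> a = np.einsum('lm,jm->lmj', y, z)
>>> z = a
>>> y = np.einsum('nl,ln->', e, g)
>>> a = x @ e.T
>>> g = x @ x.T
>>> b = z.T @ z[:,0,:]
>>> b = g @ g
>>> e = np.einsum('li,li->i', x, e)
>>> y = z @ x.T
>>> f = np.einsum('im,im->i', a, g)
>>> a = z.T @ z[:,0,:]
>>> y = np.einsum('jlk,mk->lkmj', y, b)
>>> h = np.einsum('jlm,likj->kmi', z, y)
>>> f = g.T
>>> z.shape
(23, 3, 7)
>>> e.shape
(7,)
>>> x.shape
(13, 7)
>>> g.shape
(13, 13)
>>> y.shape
(3, 13, 13, 23)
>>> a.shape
(7, 3, 7)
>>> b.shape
(13, 13)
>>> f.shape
(13, 13)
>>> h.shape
(13, 7, 13)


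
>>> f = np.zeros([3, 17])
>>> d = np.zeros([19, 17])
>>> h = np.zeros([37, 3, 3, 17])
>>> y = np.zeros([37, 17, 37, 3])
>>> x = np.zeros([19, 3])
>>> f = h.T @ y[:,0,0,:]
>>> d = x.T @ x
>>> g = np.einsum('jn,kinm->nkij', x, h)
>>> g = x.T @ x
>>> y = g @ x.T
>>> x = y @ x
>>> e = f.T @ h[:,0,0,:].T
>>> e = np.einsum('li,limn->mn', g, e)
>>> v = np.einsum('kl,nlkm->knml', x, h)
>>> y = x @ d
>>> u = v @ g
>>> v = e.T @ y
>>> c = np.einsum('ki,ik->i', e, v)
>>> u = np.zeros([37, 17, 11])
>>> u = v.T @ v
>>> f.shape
(17, 3, 3, 3)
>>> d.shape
(3, 3)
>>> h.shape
(37, 3, 3, 17)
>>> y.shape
(3, 3)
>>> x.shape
(3, 3)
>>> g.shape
(3, 3)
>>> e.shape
(3, 37)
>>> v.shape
(37, 3)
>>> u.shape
(3, 3)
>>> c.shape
(37,)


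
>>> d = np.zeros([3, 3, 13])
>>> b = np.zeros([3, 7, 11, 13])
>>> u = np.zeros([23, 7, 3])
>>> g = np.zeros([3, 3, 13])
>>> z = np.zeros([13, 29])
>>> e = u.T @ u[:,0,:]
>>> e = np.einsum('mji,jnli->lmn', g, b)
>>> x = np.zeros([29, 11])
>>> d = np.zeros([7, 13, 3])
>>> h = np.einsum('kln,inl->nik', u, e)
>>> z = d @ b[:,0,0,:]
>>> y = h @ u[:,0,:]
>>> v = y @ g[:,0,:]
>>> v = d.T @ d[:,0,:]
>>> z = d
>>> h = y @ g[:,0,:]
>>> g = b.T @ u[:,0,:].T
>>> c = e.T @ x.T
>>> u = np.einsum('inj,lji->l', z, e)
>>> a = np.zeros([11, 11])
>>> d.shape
(7, 13, 3)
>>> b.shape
(3, 7, 11, 13)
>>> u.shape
(11,)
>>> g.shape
(13, 11, 7, 23)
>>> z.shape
(7, 13, 3)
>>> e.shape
(11, 3, 7)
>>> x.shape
(29, 11)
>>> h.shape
(3, 11, 13)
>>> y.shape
(3, 11, 3)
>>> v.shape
(3, 13, 3)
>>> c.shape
(7, 3, 29)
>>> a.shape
(11, 11)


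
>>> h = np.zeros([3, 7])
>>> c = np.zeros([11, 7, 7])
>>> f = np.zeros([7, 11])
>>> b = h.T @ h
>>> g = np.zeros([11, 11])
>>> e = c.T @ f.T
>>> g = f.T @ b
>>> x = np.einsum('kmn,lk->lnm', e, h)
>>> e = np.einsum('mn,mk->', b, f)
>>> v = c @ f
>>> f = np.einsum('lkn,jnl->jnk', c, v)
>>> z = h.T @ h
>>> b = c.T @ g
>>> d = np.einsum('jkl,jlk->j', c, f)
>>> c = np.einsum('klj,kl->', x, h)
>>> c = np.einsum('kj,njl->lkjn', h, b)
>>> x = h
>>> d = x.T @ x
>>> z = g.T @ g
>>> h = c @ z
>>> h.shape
(7, 3, 7, 7)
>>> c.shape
(7, 3, 7, 7)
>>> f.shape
(11, 7, 7)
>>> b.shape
(7, 7, 7)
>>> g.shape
(11, 7)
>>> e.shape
()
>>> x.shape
(3, 7)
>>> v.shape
(11, 7, 11)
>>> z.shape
(7, 7)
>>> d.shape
(7, 7)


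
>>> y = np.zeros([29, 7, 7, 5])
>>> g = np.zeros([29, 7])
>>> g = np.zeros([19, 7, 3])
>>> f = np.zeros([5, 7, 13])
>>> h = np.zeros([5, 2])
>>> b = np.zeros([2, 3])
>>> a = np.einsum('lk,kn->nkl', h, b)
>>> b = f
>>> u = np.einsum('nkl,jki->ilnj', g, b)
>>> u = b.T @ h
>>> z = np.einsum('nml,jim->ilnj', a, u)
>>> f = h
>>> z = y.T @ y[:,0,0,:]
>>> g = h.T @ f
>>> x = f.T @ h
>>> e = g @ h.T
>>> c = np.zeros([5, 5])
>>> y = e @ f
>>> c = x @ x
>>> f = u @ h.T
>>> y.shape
(2, 2)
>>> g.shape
(2, 2)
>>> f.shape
(13, 7, 5)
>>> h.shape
(5, 2)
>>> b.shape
(5, 7, 13)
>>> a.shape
(3, 2, 5)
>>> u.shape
(13, 7, 2)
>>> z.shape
(5, 7, 7, 5)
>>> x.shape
(2, 2)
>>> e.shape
(2, 5)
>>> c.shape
(2, 2)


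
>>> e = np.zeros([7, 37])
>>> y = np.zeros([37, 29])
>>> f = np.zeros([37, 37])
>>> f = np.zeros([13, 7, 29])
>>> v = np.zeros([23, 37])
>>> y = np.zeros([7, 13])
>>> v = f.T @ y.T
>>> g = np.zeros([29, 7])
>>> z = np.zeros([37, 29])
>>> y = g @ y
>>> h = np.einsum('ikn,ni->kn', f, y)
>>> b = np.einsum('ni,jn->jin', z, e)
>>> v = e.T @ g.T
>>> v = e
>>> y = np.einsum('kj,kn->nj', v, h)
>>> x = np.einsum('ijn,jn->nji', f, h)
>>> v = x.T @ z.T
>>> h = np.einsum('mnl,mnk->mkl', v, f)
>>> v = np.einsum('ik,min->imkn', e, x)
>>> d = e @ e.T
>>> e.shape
(7, 37)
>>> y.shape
(29, 37)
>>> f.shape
(13, 7, 29)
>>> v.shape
(7, 29, 37, 13)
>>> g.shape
(29, 7)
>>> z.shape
(37, 29)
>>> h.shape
(13, 29, 37)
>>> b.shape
(7, 29, 37)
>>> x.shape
(29, 7, 13)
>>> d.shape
(7, 7)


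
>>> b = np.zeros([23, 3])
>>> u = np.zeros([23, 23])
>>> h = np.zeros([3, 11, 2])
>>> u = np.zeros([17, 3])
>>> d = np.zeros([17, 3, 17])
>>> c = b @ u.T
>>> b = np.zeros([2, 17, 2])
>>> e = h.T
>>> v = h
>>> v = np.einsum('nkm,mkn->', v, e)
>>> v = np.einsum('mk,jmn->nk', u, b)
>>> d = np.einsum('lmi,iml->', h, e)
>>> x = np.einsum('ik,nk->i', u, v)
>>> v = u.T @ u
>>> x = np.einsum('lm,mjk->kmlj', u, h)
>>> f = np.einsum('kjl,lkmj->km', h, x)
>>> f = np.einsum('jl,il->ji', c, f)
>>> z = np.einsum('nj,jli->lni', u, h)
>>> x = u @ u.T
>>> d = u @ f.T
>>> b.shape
(2, 17, 2)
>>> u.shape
(17, 3)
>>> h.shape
(3, 11, 2)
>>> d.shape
(17, 23)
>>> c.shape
(23, 17)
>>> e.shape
(2, 11, 3)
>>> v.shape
(3, 3)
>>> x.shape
(17, 17)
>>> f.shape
(23, 3)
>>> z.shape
(11, 17, 2)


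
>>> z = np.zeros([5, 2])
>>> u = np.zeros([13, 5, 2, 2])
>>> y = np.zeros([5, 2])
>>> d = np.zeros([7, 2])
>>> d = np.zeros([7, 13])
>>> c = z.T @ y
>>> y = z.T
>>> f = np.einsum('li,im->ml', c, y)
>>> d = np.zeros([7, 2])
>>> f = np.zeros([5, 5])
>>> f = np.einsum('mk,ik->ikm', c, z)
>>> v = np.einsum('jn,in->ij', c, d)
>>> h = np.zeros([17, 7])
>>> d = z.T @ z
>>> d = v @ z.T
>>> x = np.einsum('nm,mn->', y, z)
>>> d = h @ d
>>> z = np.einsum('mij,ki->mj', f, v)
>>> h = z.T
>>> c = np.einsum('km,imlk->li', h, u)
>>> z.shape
(5, 2)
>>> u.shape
(13, 5, 2, 2)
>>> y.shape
(2, 5)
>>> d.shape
(17, 5)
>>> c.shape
(2, 13)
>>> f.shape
(5, 2, 2)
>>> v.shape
(7, 2)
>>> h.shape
(2, 5)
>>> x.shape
()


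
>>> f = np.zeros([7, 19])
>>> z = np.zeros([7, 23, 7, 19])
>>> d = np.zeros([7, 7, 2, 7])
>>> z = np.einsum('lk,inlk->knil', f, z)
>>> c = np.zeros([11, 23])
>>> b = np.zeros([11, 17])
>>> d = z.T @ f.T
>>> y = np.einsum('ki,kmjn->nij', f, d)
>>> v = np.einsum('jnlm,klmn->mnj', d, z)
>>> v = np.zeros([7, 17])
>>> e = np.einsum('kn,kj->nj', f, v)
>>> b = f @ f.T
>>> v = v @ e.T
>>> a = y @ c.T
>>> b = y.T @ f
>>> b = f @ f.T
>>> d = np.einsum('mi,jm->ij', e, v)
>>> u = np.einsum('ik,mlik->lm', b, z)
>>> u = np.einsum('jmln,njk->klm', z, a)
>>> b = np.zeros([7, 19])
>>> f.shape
(7, 19)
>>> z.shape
(19, 23, 7, 7)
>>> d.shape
(17, 7)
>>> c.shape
(11, 23)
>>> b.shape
(7, 19)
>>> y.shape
(7, 19, 23)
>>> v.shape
(7, 19)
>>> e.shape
(19, 17)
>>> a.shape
(7, 19, 11)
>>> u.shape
(11, 7, 23)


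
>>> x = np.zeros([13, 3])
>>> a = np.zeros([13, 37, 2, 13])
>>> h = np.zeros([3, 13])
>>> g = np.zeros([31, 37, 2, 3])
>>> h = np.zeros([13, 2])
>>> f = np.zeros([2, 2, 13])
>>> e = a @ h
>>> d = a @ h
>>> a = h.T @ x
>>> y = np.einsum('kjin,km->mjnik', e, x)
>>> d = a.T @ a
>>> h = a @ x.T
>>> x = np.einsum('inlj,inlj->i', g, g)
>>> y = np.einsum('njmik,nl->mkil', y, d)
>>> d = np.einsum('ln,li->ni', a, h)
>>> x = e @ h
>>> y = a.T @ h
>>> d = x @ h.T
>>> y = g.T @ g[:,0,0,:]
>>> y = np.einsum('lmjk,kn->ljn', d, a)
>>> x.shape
(13, 37, 2, 13)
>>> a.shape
(2, 3)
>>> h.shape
(2, 13)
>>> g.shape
(31, 37, 2, 3)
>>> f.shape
(2, 2, 13)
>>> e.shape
(13, 37, 2, 2)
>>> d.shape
(13, 37, 2, 2)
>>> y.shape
(13, 2, 3)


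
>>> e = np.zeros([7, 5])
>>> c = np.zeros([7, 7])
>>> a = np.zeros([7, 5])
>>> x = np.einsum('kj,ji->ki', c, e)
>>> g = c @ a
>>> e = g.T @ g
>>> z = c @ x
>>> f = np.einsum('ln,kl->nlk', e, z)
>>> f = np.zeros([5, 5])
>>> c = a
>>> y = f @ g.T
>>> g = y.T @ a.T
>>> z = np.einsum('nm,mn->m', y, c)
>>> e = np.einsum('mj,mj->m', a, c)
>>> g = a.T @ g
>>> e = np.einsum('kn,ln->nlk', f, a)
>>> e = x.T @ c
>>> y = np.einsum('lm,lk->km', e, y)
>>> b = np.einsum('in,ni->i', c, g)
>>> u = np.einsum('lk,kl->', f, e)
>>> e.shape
(5, 5)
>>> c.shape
(7, 5)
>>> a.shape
(7, 5)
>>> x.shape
(7, 5)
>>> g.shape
(5, 7)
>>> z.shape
(7,)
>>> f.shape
(5, 5)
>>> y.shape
(7, 5)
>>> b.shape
(7,)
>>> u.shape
()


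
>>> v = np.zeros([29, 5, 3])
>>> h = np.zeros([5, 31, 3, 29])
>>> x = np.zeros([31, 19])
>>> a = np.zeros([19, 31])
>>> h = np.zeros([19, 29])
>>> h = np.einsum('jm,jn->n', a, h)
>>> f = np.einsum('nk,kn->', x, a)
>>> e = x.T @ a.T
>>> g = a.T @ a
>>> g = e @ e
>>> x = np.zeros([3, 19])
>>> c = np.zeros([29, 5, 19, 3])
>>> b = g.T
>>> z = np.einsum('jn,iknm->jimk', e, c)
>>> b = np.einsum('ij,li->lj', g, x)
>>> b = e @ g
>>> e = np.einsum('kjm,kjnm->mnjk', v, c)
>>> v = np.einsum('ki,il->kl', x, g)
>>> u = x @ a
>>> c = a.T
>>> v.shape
(3, 19)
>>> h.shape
(29,)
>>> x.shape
(3, 19)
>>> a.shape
(19, 31)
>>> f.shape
()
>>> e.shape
(3, 19, 5, 29)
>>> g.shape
(19, 19)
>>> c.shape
(31, 19)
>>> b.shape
(19, 19)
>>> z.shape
(19, 29, 3, 5)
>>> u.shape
(3, 31)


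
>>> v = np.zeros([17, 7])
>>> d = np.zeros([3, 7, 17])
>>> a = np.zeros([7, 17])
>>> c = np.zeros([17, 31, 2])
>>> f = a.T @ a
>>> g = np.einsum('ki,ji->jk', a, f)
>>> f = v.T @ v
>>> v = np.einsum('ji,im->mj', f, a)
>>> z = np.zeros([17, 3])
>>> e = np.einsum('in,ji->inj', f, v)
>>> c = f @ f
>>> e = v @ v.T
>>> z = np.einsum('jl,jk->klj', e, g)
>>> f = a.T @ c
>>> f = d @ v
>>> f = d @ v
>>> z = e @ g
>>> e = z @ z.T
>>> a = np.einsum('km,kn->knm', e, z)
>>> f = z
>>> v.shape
(17, 7)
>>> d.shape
(3, 7, 17)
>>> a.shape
(17, 7, 17)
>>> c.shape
(7, 7)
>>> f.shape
(17, 7)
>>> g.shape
(17, 7)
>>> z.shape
(17, 7)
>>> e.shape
(17, 17)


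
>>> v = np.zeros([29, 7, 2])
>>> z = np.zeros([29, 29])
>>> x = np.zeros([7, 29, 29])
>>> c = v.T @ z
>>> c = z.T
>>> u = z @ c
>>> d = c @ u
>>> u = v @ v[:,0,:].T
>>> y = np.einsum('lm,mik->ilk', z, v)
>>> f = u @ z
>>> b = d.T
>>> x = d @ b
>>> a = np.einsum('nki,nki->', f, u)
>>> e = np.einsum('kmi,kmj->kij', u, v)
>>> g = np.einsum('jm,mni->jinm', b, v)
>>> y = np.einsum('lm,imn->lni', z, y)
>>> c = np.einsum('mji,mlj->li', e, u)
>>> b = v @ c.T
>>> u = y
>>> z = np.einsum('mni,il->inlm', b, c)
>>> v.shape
(29, 7, 2)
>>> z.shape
(7, 7, 2, 29)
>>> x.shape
(29, 29)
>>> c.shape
(7, 2)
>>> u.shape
(29, 2, 7)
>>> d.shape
(29, 29)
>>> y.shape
(29, 2, 7)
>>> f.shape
(29, 7, 29)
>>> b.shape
(29, 7, 7)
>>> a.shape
()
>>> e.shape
(29, 29, 2)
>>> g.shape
(29, 2, 7, 29)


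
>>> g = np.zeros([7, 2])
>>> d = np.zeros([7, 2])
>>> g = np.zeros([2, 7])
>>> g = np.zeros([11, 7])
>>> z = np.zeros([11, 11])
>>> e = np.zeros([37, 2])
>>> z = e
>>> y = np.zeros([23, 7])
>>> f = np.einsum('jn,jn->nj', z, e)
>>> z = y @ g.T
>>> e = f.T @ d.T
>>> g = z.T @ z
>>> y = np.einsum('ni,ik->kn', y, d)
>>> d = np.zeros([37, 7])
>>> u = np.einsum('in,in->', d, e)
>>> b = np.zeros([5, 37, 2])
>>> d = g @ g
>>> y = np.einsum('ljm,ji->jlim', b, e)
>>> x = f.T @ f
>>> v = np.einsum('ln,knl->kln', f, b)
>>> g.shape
(11, 11)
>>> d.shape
(11, 11)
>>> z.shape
(23, 11)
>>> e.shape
(37, 7)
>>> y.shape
(37, 5, 7, 2)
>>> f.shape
(2, 37)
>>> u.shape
()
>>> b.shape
(5, 37, 2)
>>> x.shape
(37, 37)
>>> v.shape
(5, 2, 37)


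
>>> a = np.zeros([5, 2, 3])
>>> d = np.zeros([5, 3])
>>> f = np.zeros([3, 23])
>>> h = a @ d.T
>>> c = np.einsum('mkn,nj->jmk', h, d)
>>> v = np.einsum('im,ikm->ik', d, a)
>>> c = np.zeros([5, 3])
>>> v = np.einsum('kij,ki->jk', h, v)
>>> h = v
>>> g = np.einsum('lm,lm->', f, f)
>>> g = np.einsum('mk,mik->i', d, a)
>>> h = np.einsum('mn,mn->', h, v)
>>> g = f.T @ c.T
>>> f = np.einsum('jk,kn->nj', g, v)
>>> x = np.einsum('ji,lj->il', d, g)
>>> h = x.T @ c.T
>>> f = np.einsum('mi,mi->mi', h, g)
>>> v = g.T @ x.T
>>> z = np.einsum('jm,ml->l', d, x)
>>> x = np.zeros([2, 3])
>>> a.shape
(5, 2, 3)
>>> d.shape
(5, 3)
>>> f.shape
(23, 5)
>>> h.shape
(23, 5)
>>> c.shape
(5, 3)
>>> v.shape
(5, 3)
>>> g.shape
(23, 5)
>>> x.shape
(2, 3)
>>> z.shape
(23,)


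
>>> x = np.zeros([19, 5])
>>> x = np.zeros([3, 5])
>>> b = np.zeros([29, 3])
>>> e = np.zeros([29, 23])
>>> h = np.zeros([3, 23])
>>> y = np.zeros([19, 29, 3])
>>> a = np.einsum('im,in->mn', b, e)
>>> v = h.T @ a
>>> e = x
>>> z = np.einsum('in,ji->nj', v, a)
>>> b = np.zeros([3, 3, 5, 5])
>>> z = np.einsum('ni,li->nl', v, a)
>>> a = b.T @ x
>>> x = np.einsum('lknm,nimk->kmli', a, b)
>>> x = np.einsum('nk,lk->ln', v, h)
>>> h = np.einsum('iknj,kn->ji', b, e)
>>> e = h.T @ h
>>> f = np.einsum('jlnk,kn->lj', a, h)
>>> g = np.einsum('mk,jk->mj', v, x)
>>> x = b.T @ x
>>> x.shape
(5, 5, 3, 23)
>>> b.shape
(3, 3, 5, 5)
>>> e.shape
(3, 3)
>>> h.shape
(5, 3)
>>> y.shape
(19, 29, 3)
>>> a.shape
(5, 5, 3, 5)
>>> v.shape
(23, 23)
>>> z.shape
(23, 3)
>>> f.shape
(5, 5)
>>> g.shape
(23, 3)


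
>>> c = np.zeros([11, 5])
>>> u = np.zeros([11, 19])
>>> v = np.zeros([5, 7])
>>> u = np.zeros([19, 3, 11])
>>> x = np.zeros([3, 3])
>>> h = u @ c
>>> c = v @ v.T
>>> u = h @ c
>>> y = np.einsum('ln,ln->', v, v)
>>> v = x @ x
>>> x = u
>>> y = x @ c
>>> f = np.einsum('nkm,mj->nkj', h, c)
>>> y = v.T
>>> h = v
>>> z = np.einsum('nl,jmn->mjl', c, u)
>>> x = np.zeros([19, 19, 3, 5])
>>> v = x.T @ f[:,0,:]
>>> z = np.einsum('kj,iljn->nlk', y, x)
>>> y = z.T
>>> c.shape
(5, 5)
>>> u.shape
(19, 3, 5)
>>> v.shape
(5, 3, 19, 5)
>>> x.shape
(19, 19, 3, 5)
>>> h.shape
(3, 3)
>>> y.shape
(3, 19, 5)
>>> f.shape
(19, 3, 5)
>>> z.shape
(5, 19, 3)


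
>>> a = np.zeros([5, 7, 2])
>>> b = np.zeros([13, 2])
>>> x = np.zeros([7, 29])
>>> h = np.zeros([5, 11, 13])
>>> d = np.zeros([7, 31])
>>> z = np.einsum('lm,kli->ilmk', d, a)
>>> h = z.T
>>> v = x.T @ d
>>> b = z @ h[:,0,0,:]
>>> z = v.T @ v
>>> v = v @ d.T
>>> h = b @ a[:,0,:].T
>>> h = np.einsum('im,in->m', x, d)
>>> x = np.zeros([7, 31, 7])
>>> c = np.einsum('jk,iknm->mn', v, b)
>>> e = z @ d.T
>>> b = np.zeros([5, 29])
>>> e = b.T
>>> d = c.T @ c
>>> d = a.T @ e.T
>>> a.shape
(5, 7, 2)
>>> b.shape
(5, 29)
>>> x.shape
(7, 31, 7)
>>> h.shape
(29,)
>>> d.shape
(2, 7, 29)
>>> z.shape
(31, 31)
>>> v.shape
(29, 7)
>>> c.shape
(2, 31)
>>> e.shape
(29, 5)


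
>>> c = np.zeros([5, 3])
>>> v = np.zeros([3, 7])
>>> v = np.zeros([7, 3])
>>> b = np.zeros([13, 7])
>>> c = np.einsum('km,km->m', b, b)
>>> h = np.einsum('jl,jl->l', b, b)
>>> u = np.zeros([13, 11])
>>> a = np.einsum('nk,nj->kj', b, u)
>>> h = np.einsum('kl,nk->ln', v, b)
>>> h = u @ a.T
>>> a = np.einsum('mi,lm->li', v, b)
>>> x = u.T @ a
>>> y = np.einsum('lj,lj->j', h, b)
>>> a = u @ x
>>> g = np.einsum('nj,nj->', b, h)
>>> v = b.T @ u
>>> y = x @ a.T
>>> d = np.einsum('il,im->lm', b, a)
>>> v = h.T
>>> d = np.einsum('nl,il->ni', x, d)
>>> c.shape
(7,)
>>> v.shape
(7, 13)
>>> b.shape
(13, 7)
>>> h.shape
(13, 7)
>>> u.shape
(13, 11)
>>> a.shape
(13, 3)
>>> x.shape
(11, 3)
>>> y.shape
(11, 13)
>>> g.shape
()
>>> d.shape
(11, 7)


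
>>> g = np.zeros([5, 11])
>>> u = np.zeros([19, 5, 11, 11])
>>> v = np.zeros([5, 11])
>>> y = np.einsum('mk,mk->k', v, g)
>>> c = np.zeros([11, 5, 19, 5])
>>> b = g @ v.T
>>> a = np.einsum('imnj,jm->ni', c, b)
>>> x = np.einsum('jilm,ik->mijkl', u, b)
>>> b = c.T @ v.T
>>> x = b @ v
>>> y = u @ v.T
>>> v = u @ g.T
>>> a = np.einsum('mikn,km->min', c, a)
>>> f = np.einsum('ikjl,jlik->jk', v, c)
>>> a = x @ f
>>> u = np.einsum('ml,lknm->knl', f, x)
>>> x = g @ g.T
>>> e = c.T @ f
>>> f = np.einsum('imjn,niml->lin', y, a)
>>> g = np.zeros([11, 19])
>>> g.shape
(11, 19)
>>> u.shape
(19, 5, 5)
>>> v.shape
(19, 5, 11, 5)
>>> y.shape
(19, 5, 11, 5)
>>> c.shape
(11, 5, 19, 5)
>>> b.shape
(5, 19, 5, 5)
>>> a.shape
(5, 19, 5, 5)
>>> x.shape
(5, 5)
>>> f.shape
(5, 19, 5)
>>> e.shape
(5, 19, 5, 5)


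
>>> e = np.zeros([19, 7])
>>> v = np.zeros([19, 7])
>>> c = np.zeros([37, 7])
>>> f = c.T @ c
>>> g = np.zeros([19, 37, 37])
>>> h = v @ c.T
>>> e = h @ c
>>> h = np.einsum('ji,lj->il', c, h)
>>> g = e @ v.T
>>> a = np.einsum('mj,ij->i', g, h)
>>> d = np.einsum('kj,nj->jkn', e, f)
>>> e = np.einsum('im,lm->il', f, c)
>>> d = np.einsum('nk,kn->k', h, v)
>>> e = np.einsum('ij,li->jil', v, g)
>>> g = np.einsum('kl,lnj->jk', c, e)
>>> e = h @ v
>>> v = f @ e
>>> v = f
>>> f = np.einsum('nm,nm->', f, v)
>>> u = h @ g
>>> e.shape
(7, 7)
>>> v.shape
(7, 7)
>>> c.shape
(37, 7)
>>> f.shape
()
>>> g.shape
(19, 37)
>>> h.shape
(7, 19)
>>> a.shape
(7,)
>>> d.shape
(19,)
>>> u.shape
(7, 37)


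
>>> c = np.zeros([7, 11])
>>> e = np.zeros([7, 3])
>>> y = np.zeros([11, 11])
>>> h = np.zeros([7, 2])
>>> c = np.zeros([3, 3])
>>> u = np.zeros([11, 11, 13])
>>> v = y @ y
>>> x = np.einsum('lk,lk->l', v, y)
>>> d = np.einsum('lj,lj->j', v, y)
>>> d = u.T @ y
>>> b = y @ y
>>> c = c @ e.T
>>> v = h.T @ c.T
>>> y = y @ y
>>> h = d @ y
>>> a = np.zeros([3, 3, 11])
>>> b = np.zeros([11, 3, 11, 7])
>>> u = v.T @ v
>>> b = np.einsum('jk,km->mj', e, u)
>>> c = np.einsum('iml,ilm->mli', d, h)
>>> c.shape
(11, 11, 13)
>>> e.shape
(7, 3)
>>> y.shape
(11, 11)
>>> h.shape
(13, 11, 11)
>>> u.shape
(3, 3)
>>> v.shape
(2, 3)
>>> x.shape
(11,)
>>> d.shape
(13, 11, 11)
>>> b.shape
(3, 7)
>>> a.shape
(3, 3, 11)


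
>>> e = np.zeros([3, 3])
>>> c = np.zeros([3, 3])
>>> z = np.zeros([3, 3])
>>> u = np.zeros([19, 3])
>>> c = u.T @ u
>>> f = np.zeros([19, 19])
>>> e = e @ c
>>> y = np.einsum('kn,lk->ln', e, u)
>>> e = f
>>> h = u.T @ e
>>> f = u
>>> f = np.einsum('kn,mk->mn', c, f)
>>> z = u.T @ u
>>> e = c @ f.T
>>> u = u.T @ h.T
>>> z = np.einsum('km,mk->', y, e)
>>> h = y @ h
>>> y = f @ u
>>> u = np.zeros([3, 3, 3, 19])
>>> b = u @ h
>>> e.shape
(3, 19)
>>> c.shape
(3, 3)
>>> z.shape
()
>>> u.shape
(3, 3, 3, 19)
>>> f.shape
(19, 3)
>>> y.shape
(19, 3)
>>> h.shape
(19, 19)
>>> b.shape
(3, 3, 3, 19)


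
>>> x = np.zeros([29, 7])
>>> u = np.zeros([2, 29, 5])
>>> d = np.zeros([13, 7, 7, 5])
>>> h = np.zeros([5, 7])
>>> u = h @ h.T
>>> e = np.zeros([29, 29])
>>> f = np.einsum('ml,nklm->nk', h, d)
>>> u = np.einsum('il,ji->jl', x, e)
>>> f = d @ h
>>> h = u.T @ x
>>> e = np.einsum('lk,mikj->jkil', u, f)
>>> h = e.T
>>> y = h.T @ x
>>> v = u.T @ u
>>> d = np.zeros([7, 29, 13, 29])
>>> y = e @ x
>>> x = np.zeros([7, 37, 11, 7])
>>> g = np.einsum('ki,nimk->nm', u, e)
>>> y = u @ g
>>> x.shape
(7, 37, 11, 7)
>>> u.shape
(29, 7)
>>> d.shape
(7, 29, 13, 29)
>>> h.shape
(29, 7, 7, 7)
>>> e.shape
(7, 7, 7, 29)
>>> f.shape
(13, 7, 7, 7)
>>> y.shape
(29, 7)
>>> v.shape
(7, 7)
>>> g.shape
(7, 7)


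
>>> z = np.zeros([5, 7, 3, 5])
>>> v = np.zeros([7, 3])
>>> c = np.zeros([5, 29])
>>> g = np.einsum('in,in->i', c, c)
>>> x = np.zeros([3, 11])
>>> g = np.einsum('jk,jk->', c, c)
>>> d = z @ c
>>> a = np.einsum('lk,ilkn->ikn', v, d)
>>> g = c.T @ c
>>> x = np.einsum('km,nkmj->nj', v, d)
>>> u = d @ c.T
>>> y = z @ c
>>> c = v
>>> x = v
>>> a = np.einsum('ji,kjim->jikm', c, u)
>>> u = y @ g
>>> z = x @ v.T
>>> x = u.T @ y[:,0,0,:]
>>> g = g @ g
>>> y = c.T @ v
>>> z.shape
(7, 7)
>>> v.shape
(7, 3)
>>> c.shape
(7, 3)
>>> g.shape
(29, 29)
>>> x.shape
(29, 3, 7, 29)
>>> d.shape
(5, 7, 3, 29)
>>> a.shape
(7, 3, 5, 5)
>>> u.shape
(5, 7, 3, 29)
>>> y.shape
(3, 3)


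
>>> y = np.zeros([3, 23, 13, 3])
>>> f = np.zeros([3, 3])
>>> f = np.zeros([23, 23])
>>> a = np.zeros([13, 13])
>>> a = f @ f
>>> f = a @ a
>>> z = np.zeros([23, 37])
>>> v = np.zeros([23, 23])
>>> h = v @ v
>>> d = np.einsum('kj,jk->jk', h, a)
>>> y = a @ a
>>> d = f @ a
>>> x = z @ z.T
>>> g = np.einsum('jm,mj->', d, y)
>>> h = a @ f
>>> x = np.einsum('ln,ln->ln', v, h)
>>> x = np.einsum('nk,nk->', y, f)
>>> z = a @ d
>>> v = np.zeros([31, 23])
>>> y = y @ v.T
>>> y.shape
(23, 31)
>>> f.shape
(23, 23)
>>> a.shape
(23, 23)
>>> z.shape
(23, 23)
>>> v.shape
(31, 23)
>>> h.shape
(23, 23)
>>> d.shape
(23, 23)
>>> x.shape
()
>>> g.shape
()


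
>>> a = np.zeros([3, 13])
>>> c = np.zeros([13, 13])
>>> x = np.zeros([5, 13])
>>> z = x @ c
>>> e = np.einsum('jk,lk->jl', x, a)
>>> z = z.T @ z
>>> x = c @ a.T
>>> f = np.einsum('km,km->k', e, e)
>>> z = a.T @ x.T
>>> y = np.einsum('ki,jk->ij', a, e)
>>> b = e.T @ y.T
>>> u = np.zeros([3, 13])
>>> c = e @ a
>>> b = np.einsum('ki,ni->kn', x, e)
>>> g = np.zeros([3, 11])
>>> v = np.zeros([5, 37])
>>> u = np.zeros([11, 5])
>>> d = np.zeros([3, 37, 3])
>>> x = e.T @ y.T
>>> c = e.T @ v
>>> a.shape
(3, 13)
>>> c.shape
(3, 37)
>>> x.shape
(3, 13)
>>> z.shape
(13, 13)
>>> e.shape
(5, 3)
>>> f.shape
(5,)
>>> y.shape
(13, 5)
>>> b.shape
(13, 5)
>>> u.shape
(11, 5)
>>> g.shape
(3, 11)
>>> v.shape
(5, 37)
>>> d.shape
(3, 37, 3)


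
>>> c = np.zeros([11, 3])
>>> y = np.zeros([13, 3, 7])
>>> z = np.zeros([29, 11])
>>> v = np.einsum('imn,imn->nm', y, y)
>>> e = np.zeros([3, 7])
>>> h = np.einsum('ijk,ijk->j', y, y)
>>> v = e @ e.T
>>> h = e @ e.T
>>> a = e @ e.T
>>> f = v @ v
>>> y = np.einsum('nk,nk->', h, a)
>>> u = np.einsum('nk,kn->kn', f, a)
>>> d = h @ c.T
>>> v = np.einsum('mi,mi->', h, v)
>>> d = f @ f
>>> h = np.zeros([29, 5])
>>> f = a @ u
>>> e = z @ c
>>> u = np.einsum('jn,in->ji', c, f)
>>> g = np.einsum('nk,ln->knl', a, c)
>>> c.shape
(11, 3)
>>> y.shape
()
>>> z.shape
(29, 11)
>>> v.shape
()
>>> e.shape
(29, 3)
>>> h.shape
(29, 5)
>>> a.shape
(3, 3)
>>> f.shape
(3, 3)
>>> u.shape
(11, 3)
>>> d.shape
(3, 3)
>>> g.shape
(3, 3, 11)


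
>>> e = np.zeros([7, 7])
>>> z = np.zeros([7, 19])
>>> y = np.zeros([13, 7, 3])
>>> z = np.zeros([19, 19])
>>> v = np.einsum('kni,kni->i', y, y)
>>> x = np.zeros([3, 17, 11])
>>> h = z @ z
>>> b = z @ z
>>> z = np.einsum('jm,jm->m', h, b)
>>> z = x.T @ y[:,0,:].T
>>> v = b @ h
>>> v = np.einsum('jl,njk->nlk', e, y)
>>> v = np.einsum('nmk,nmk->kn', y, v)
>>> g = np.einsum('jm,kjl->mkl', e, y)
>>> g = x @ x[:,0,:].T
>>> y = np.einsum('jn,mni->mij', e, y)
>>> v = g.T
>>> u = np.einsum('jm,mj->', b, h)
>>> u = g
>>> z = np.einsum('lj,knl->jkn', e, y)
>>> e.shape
(7, 7)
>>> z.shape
(7, 13, 3)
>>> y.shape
(13, 3, 7)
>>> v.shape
(3, 17, 3)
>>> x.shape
(3, 17, 11)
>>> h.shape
(19, 19)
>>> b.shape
(19, 19)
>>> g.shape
(3, 17, 3)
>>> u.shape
(3, 17, 3)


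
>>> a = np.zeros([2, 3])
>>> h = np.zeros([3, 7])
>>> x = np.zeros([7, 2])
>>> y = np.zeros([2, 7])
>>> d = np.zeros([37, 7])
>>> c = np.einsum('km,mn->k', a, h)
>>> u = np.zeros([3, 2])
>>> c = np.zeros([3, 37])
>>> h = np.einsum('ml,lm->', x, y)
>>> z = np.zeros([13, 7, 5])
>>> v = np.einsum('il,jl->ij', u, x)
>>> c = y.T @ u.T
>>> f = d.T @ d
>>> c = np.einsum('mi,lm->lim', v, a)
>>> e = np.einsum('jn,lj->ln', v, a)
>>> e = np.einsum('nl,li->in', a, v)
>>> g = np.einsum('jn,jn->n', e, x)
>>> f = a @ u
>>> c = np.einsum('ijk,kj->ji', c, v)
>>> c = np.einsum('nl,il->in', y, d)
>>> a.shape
(2, 3)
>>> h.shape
()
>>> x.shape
(7, 2)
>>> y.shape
(2, 7)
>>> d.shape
(37, 7)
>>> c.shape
(37, 2)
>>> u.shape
(3, 2)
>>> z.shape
(13, 7, 5)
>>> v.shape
(3, 7)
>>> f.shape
(2, 2)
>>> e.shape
(7, 2)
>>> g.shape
(2,)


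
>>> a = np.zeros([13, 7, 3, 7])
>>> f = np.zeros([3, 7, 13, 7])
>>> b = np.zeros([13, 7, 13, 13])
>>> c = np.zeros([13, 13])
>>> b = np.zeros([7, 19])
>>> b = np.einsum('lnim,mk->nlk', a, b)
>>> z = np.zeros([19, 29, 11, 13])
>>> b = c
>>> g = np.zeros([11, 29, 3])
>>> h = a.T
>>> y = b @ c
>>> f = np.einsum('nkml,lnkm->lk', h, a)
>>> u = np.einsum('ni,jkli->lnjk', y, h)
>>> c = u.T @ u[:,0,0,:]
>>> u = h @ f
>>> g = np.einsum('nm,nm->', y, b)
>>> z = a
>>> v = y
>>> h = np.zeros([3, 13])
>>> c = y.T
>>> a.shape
(13, 7, 3, 7)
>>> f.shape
(13, 3)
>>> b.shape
(13, 13)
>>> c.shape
(13, 13)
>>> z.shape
(13, 7, 3, 7)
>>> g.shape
()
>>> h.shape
(3, 13)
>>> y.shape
(13, 13)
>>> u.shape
(7, 3, 7, 3)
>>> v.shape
(13, 13)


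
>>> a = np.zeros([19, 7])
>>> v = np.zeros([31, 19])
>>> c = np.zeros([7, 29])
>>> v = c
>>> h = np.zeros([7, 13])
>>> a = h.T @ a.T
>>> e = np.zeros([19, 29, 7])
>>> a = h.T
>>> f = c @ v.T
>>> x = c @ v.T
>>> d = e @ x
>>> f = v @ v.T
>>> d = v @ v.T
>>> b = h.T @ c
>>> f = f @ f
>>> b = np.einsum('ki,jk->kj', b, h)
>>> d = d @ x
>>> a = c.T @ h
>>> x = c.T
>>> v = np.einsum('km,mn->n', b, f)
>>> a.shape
(29, 13)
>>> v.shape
(7,)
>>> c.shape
(7, 29)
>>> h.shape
(7, 13)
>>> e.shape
(19, 29, 7)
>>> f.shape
(7, 7)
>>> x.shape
(29, 7)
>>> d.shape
(7, 7)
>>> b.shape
(13, 7)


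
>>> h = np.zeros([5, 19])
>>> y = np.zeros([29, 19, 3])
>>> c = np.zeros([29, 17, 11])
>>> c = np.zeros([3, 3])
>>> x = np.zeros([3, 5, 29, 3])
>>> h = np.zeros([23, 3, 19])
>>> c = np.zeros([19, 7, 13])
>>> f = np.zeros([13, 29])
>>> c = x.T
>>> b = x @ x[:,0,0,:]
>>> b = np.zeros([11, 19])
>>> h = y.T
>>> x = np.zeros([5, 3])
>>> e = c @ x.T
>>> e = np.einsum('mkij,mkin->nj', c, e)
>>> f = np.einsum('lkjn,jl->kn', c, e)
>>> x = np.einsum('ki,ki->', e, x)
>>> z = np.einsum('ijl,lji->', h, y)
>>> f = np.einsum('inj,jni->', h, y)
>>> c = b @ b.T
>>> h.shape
(3, 19, 29)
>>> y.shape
(29, 19, 3)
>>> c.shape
(11, 11)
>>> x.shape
()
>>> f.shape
()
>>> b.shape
(11, 19)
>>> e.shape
(5, 3)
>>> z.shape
()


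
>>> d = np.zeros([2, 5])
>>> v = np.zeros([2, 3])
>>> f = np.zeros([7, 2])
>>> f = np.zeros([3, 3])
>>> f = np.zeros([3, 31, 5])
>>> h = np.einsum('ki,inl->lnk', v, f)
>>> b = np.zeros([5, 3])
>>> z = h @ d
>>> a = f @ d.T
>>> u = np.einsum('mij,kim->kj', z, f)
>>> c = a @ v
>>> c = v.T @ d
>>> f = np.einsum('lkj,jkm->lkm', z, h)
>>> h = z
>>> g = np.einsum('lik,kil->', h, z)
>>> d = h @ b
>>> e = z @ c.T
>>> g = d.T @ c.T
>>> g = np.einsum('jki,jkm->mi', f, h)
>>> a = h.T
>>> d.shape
(5, 31, 3)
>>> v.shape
(2, 3)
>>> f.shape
(5, 31, 2)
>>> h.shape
(5, 31, 5)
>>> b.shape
(5, 3)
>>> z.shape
(5, 31, 5)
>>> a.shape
(5, 31, 5)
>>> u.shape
(3, 5)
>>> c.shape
(3, 5)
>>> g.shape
(5, 2)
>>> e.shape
(5, 31, 3)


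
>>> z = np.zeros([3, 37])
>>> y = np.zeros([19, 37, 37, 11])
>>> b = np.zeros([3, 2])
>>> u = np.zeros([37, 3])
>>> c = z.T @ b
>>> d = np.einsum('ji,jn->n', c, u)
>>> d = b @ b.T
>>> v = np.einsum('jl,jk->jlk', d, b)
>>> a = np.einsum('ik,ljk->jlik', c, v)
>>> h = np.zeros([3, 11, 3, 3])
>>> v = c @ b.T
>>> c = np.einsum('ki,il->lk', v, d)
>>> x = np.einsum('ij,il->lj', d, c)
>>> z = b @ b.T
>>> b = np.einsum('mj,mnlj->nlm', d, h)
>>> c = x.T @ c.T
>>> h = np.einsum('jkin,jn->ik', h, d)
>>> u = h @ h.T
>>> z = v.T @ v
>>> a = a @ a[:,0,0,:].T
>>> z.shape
(3, 3)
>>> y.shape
(19, 37, 37, 11)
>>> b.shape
(11, 3, 3)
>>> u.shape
(3, 3)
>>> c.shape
(3, 3)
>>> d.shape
(3, 3)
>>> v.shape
(37, 3)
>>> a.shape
(3, 3, 37, 3)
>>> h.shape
(3, 11)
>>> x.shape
(37, 3)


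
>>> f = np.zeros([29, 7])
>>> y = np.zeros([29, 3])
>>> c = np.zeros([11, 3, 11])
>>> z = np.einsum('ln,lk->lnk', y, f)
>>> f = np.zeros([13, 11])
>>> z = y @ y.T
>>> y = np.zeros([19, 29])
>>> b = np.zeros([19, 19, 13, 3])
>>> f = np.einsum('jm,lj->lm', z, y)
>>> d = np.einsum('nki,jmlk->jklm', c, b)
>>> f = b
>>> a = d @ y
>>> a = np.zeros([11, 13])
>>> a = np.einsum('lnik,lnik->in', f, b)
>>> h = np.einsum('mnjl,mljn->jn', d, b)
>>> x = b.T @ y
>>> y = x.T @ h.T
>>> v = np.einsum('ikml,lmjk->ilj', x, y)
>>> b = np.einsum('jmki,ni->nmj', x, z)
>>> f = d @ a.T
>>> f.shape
(19, 3, 13, 13)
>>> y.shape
(29, 19, 13, 13)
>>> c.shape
(11, 3, 11)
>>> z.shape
(29, 29)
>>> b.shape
(29, 13, 3)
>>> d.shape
(19, 3, 13, 19)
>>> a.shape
(13, 19)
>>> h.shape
(13, 3)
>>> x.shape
(3, 13, 19, 29)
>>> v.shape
(3, 29, 13)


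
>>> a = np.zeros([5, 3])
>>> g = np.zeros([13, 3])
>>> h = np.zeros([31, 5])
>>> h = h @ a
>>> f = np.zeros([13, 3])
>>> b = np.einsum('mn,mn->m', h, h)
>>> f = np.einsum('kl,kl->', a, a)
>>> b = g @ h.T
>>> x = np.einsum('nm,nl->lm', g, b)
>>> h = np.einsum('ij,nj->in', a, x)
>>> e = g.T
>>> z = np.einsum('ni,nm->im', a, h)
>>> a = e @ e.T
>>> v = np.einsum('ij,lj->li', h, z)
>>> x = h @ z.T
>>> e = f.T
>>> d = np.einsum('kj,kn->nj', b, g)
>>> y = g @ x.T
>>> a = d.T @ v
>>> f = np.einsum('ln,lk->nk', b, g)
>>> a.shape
(31, 5)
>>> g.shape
(13, 3)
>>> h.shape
(5, 31)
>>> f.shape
(31, 3)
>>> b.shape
(13, 31)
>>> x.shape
(5, 3)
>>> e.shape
()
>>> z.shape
(3, 31)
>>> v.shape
(3, 5)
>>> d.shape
(3, 31)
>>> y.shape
(13, 5)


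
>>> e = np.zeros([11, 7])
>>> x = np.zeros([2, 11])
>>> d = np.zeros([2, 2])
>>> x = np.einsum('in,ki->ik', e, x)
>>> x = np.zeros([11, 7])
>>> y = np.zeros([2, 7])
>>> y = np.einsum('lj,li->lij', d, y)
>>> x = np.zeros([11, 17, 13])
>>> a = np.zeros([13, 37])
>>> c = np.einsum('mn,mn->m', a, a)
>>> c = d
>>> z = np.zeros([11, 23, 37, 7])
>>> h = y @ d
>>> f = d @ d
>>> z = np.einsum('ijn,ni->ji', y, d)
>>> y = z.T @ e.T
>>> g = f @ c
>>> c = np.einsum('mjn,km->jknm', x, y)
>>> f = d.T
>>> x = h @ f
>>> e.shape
(11, 7)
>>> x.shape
(2, 7, 2)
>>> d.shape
(2, 2)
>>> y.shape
(2, 11)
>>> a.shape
(13, 37)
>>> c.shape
(17, 2, 13, 11)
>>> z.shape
(7, 2)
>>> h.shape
(2, 7, 2)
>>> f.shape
(2, 2)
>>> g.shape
(2, 2)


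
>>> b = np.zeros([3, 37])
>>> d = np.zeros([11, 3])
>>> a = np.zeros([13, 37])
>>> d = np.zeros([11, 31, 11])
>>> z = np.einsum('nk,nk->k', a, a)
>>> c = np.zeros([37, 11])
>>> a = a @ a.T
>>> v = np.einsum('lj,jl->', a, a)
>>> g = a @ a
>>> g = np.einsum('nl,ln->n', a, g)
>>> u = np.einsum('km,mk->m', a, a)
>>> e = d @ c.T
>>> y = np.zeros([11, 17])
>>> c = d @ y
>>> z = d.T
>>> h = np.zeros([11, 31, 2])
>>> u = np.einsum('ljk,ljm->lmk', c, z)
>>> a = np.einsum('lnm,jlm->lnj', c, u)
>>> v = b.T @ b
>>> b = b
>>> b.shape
(3, 37)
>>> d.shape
(11, 31, 11)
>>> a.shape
(11, 31, 11)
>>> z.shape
(11, 31, 11)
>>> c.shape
(11, 31, 17)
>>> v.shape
(37, 37)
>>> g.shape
(13,)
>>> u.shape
(11, 11, 17)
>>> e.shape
(11, 31, 37)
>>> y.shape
(11, 17)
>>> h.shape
(11, 31, 2)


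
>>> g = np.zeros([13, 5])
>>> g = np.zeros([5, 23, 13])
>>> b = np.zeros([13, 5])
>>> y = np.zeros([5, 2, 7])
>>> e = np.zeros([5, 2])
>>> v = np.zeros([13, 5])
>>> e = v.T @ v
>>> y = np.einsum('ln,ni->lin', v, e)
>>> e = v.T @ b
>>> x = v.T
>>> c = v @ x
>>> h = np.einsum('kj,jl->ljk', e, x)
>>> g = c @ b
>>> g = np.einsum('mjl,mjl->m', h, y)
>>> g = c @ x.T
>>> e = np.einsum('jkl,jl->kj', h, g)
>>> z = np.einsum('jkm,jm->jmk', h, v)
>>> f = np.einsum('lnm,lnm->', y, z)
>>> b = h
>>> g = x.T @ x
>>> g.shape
(13, 13)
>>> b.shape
(13, 5, 5)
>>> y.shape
(13, 5, 5)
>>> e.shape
(5, 13)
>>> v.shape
(13, 5)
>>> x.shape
(5, 13)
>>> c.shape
(13, 13)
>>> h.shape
(13, 5, 5)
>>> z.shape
(13, 5, 5)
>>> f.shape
()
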